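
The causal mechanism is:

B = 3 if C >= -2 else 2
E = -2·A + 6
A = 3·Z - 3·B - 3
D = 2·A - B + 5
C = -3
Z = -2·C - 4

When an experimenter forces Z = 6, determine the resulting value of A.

Under do(Z=6), the mechanism Z = -2·C - 4 is discarded; Z is fixed at 6.
B = 3 if C >= -2 else 2  [with C=-3]  = 2
A = 3·Z - 3·B - 3  [with Z=6, B=2]  = 9

9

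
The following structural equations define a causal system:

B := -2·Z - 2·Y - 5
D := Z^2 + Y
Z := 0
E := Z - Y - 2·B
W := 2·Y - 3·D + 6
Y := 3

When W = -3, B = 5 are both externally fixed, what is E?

-13

Setting W = -3, B = 5 by intervention discards those variables' equations.
E = Z - Y - 2·B  [with Z=0, Y=3, B=5]  = -13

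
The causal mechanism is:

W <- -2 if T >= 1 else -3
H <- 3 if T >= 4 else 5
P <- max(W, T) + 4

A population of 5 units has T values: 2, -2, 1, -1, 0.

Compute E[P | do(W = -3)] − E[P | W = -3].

Every unit gets W=-3 under the intervention. P values become 6, 2, 5, 3, 4; E[P|do(W=-3)] = 4.
E[P|W=-3] averages over only the 3 units with W=-3 (T = -2, -1, 0): P = 2, 3, 4, mean 3.
Difference = 4 − 3 = 1.

1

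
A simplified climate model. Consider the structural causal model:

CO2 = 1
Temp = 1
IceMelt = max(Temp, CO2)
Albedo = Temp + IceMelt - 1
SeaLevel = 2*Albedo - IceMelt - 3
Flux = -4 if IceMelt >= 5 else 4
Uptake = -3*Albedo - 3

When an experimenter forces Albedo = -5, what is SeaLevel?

Intervening sets Albedo = -5 and removes its equation (Albedo = Temp + IceMelt - 1).
IceMelt = max(Temp, CO2)  [with Temp=1, CO2=1]  = 1
SeaLevel = 2*Albedo - IceMelt - 3  [with Albedo=-5, IceMelt=1]  = -14

-14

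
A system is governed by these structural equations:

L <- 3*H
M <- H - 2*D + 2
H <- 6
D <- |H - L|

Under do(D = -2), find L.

18

Under do(D=-2), the mechanism D <- |H - L| is discarded; D is fixed at -2.
Since L is not a descendant of the intervened variable, it is unaffected.
L = 3*H  [with H=6]  = 18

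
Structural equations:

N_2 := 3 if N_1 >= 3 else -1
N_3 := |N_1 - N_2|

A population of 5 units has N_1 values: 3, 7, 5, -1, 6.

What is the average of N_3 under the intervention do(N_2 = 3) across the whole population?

Under do(N_2=3), N_2's equation is replaced by N_2=3 for every unit. Per-unit N_3: 0, 4, 2, 4, 3. Mean = 2.6.

2.6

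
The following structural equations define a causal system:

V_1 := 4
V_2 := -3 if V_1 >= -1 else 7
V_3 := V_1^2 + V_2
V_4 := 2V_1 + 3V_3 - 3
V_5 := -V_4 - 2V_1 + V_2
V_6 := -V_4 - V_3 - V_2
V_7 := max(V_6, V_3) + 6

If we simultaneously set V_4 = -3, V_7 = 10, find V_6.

-7

The joint intervention fixes V_4 = -3, V_7 = 10, removing each variable's own equation.
V_2 = -3 if V_1 >= -1 else 7  [with V_1=4]  = -3
V_3 = V_1^2 + V_2  [with V_1=4, V_2=-3]  = 13
V_6 = -V_4 - V_3 - V_2  [with V_4=-3, V_3=13, V_2=-3]  = -7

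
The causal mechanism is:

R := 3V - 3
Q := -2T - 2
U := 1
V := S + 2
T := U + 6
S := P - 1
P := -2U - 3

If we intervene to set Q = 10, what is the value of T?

7

Under do(Q=10), the mechanism Q := -2T - 2 is discarded; Q is fixed at 10.
T is not downstream of the intervention, so its value is determined by the original equations.
T = U + 6  [with U=1]  = 7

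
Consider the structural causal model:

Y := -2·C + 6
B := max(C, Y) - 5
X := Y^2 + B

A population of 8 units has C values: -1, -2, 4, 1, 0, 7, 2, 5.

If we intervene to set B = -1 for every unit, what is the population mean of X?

do(B=-1) breaks B's dependence on C. With B=-1 fixed, X across the units is 63, 99, 3, 15, 35, 63, 3, 15, mean 37.

37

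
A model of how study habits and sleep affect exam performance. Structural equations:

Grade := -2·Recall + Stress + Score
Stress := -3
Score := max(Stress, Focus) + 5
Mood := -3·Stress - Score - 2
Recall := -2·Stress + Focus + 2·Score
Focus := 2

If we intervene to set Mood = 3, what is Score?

Under do(Mood=3), the mechanism Mood := -3·Stress - Score - 2 is discarded; Mood is fixed at 3.
Since Score is not a descendant of the intervened variable, it is unaffected.
Score = max(Stress, Focus) + 5  [with Stress=-3, Focus=2]  = 7

7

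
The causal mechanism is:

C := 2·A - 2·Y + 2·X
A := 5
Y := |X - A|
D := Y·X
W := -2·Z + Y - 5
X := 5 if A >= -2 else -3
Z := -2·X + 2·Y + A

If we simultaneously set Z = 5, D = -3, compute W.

-15

Under do(Z = 5, D = -3), each intervened variable's structural equation is replaced by its fixed value.
X = 5 if A >= -2 else -3  [with A=5]  = 5
Y = |X - A|  [with X=5, A=5]  = 0
W = -2·Z + Y - 5  [with Z=5, Y=0]  = -15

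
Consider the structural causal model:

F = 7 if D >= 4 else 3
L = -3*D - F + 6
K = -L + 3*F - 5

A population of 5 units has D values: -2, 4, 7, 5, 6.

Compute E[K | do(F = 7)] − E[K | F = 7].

-4.5

The intervention sets F=7 in all 5 units regardless of D. Recomputing K per unit gives 11, 29, 38, 32, 35; average 29.
Observing F=7 restricts to units where F's equation naturally yields 7: D ∈ {4, 7, 5, 6}. In that subpopulation K = 29, 38, 32, 35, mean 33.5.
Difference = 29 − 33.5 = -4.5.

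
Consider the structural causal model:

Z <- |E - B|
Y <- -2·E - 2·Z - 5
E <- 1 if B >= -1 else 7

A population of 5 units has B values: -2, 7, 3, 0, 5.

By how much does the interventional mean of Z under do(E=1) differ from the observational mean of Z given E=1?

-0.05

Every unit gets E=1 under the intervention. Z values become 3, 6, 2, 1, 4; E[Z|do(E=1)] = 3.2.
E[Z|E=1] averages over only the 4 units with E=1 (B = 7, 3, 0, 5): Z = 6, 2, 1, 4, mean 3.25.
Difference = 3.2 − 3.25 = -0.05.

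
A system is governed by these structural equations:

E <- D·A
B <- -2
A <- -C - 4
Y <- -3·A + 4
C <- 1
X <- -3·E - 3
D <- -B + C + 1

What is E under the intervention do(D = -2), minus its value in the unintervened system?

30

do(D=-2) replaces the equation D <- -B + C + 1 with the constant D = -2.
A = -C - 4  [with C=1]  = -5
E = D·A  [with D=-2, A=-5]  = 10
Without intervention: D = -B + C + 1  [with B=-2, C=1]  = 4; A = -C - 4  [with C=1]  = -5; E = D·A  [with D=4, A=-5]  = -20.
Change = 10 − (-20) = 30.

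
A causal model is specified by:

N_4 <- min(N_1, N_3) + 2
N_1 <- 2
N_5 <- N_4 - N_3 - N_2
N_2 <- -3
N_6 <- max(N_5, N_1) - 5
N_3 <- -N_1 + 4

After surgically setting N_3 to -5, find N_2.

-3

Under do(N_3=-5), the mechanism N_3 <- -N_1 + 4 is discarded; N_3 is fixed at -5.
Since N_2 is not a descendant of the intervened variable, it is unaffected.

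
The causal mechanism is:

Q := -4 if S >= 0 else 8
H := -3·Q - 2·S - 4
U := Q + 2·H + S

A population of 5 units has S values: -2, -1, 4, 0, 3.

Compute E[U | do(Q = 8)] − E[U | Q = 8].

-6.9

do(Q=8) breaks Q's dependence on S. With Q=8 fixed, U across the units is -42, -45, -60, -48, -57, mean -50.4.
Observing Q=8 restricts to units where Q's equation naturally yields 8: S ∈ {-2, -1}. In that subpopulation U = -42, -45, mean -43.5.
Difference = -50.4 − (-43.5) = -6.9.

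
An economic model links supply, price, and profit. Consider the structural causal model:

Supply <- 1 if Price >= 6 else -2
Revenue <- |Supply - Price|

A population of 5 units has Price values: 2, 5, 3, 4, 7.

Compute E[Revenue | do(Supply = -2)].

Under do(Supply=-2), Supply's equation is replaced by Supply=-2 for every unit. Per-unit Revenue: 4, 7, 5, 6, 9. Mean = 6.2.

6.2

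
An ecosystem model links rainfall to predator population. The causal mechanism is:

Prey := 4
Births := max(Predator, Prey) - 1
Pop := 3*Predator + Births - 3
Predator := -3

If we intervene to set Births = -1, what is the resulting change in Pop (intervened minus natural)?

-4

The intervention breaks the incoming arrows to Births: Births := max(Predator, Prey) - 1 no longer applies, and Births = -1.
Pop = 3*Predator + Births - 3  [with Predator=-3, Births=-1]  = -13
Without intervention: Births = max(Predator, Prey) - 1  [with Predator=-3, Prey=4]  = 3; Pop = 3*Predator + Births - 3  [with Predator=-3, Births=3]  = -9.
Change = -13 − (-9) = -4.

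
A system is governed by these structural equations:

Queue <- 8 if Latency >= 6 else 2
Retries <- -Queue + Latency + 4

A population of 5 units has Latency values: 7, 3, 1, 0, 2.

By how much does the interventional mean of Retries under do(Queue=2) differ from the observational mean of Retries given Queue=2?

1.1

Every unit gets Queue=2 under the intervention. Retries values become 9, 5, 3, 2, 4; E[Retries|do(Queue=2)] = 4.6.
Conditioning on Queue=2 selects the 4 unit(s) with Latency ∈ {3, 1, 0, 2}. Their Retries values: 5, 3, 2, 4. Mean = 3.5.
Difference = 4.6 − 3.5 = 1.1.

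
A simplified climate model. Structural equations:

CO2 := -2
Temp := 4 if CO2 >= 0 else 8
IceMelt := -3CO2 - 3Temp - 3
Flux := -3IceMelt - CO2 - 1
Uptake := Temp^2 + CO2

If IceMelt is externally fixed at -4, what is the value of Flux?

The intervention breaks the incoming arrows to IceMelt: IceMelt := -3CO2 - 3Temp - 3 no longer applies, and IceMelt = -4.
Flux = -3IceMelt - CO2 - 1  [with IceMelt=-4, CO2=-2]  = 13

13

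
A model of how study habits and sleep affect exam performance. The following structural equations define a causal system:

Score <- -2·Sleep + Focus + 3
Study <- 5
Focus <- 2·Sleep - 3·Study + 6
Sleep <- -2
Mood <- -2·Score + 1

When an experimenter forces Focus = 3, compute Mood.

do(Focus=3) replaces the equation Focus <- 2·Sleep - 3·Study + 6 with the constant Focus = 3.
Score = -2·Sleep + Focus + 3  [with Sleep=-2, Focus=3]  = 10
Mood = -2·Score + 1  [with Score=10]  = -19

-19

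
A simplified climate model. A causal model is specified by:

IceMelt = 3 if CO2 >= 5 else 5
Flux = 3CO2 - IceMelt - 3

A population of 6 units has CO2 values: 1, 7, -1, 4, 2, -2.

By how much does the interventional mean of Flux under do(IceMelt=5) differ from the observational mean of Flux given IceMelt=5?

3.1

Every unit gets IceMelt=5 under the intervention. Flux values become -5, 13, -11, 4, -2, -14; E[Flux|do(IceMelt=5)] = -2.5.
E[Flux|IceMelt=5] averages over only the 5 units with IceMelt=5 (CO2 = 1, -1, 4, 2, -2): Flux = -5, -11, 4, -2, -14, mean -5.6.
Difference = -2.5 − (-5.6) = 3.1.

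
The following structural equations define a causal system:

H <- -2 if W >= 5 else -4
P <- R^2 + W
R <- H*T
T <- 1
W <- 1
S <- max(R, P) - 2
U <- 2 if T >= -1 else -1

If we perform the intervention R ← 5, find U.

Under do(R=5), the mechanism R <- H*T is discarded; R is fixed at 5.
Since U is not a descendant of the intervened variable, it is unaffected.
U = 2 if T >= -1 else -1  [with T=1]  = 2

2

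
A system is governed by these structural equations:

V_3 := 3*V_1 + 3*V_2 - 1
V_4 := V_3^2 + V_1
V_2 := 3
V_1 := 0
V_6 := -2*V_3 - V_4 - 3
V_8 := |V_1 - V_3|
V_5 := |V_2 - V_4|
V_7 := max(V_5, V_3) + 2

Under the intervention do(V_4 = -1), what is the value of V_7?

10

The intervention breaks the incoming arrows to V_4: V_4 := V_3^2 + V_1 no longer applies, and V_4 = -1.
V_3 = 3*V_1 + 3*V_2 - 1  [with V_1=0, V_2=3]  = 8
V_5 = |V_2 - V_4|  [with V_2=3, V_4=-1]  = 4
V_7 = max(V_5, V_3) + 2  [with V_5=4, V_3=8]  = 10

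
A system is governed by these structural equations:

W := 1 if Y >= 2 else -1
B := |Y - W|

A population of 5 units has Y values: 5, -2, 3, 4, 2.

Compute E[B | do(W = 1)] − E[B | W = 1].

Under do(W=1), W's equation is replaced by W=1 for every unit. Per-unit B: 4, 3, 2, 3, 1. Mean = 2.6.
Observing W=1 restricts to units where W's equation naturally yields 1: Y ∈ {5, 3, 4, 2}. In that subpopulation B = 4, 2, 3, 1, mean 2.5.
Difference = 2.6 − 2.5 = 0.1.

0.1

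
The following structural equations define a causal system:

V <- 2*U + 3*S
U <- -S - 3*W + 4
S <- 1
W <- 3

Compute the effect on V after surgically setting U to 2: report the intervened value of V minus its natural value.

16

The intervention breaks the incoming arrows to U: U <- -S - 3*W + 4 no longer applies, and U = 2.
V = 2*U + 3*S  [with U=2, S=1]  = 7
Without intervention: U = -S - 3*W + 4  [with S=1, W=3]  = -6; V = 2*U + 3*S  [with U=-6, S=1]  = -9.
Change = 7 − (-9) = 16.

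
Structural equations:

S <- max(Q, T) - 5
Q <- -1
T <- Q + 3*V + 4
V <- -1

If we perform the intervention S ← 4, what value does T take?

Under do(S=4), the mechanism S <- max(Q, T) - 5 is discarded; S is fixed at 4.
Since T is not a descendant of the intervened variable, it is unaffected.
T = Q + 3*V + 4  [with Q=-1, V=-1]  = 0

0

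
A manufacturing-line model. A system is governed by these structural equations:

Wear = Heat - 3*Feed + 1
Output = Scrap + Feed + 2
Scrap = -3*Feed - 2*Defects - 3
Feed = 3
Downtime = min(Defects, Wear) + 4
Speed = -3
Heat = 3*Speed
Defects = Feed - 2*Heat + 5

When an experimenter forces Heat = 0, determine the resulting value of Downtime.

The intervention breaks the incoming arrows to Heat: Heat = 3*Speed no longer applies, and Heat = 0.
Wear = Heat - 3*Feed + 1  [with Heat=0, Feed=3]  = -8
Defects = Feed - 2*Heat + 5  [with Feed=3, Heat=0]  = 8
Downtime = min(Defects, Wear) + 4  [with Defects=8, Wear=-8]  = -4

-4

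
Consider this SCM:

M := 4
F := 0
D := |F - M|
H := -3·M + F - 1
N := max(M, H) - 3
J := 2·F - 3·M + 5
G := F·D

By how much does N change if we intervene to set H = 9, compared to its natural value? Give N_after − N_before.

5

Intervening sets H = 9 and removes its equation (H := -3·M + F - 1).
N = max(M, H) - 3  [with M=4, H=9]  = 6
Without intervention: H = -3·M + F - 1  [with M=4, F=0]  = -13; N = max(M, H) - 3  [with M=4, H=-13]  = 1.
Change = 6 − 1 = 5.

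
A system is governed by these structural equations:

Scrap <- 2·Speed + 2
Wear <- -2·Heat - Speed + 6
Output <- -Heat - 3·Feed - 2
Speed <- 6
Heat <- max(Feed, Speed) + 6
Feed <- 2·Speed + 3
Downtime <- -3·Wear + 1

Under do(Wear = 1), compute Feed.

15

The intervention breaks the incoming arrows to Wear: Wear <- -2·Heat - Speed + 6 no longer applies, and Wear = 1.
Since Feed is not a descendant of the intervened variable, it is unaffected.
Feed = 2·Speed + 3  [with Speed=6]  = 15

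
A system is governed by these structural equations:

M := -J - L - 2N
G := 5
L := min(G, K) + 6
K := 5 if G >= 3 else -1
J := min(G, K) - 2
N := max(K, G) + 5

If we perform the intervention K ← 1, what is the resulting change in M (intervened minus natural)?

Under do(K=1), the mechanism K := 5 if G >= 3 else -1 is discarded; K is fixed at 1.
L = min(G, K) + 6  [with G=5, K=1]  = 7
J = min(G, K) - 2  [with G=5, K=1]  = -1
N = max(K, G) + 5  [with K=1, G=5]  = 10
M = -J - L - 2N  [with J=-1, L=7, N=10]  = -26
Without intervention: K = 5 if G >= 3 else -1  [with G=5]  = 5; L = min(G, K) + 6  [with G=5, K=5]  = 11; J = min(G, K) - 2  [with G=5, K=5]  = 3; N = max(K, G) + 5  [with K=5, G=5]  = 10; M = -J - L - 2N  [with J=3, L=11, N=10]  = -34.
Change = -26 − (-34) = 8.

8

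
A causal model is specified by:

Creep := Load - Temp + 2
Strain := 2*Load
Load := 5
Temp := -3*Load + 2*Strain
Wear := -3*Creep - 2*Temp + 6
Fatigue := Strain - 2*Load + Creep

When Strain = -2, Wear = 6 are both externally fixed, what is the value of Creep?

26

The joint intervention fixes Strain = -2, Wear = 6, removing each variable's own equation.
Temp = -3*Load + 2*Strain  [with Load=5, Strain=-2]  = -19
Creep = Load - Temp + 2  [with Load=5, Temp=-19]  = 26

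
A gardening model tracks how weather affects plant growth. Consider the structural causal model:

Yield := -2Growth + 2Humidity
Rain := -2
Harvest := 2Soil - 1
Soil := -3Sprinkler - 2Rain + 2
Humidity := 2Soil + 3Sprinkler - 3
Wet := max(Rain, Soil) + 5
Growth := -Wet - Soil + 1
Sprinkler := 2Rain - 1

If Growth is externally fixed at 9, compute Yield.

30

Under do(Growth=9), the mechanism Growth := -Wet - Soil + 1 is discarded; Growth is fixed at 9.
Sprinkler = 2Rain - 1  [with Rain=-2]  = -5
Soil = -3Sprinkler - 2Rain + 2  [with Sprinkler=-5, Rain=-2]  = 21
Humidity = 2Soil + 3Sprinkler - 3  [with Soil=21, Sprinkler=-5]  = 24
Yield = -2Growth + 2Humidity  [with Growth=9, Humidity=24]  = 30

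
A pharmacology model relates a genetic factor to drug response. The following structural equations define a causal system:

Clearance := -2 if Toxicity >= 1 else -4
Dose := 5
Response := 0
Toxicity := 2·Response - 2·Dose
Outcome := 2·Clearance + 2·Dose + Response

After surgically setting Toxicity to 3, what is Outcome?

6

do(Toxicity=3) replaces the equation Toxicity := 2·Response - 2·Dose with the constant Toxicity = 3.
Clearance = -2 if Toxicity >= 1 else -4  [with Toxicity=3]  = -2
Outcome = 2·Clearance + 2·Dose + Response  [with Clearance=-2, Dose=5, Response=0]  = 6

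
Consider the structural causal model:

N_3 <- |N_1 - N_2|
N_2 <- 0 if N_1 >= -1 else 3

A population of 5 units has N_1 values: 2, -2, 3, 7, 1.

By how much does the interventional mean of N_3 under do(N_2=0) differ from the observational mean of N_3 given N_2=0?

-0.25

Under do(N_2=0), N_2's equation is replaced by N_2=0 for every unit. Per-unit N_3: 2, 2, 3, 7, 1. Mean = 3.
E[N_3|N_2=0] averages over only the 4 units with N_2=0 (N_1 = 2, 3, 7, 1): N_3 = 2, 3, 7, 1, mean 3.25.
Difference = 3 − 3.25 = -0.25.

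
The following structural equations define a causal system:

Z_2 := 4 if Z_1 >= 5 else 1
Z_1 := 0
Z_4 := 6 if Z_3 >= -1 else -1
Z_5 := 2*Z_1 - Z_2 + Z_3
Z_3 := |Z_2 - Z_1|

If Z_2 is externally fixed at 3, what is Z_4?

Under do(Z_2=3), the mechanism Z_2 := 4 if Z_1 >= 5 else 1 is discarded; Z_2 is fixed at 3.
Z_3 = |Z_2 - Z_1|  [with Z_2=3, Z_1=0]  = 3
Z_4 = 6 if Z_3 >= -1 else -1  [with Z_3=3]  = 6

6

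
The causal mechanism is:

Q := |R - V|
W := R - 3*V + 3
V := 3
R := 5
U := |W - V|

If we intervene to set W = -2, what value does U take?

do(W=-2) replaces the equation W := R - 3*V + 3 with the constant W = -2.
U = |W - V|  [with W=-2, V=3]  = 5

5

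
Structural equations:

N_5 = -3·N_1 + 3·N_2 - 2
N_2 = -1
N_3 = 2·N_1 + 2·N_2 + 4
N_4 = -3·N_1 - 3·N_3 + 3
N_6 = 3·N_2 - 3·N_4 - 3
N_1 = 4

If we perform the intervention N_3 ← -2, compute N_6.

3

The intervention breaks the incoming arrows to N_3: N_3 = 2·N_1 + 2·N_2 + 4 no longer applies, and N_3 = -2.
N_4 = -3·N_1 - 3·N_3 + 3  [with N_1=4, N_3=-2]  = -3
N_6 = 3·N_2 - 3·N_4 - 3  [with N_2=-1, N_4=-3]  = 3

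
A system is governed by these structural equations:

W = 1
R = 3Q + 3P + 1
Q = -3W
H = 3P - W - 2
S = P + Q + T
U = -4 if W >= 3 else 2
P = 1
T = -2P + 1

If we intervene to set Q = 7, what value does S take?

Intervening sets Q = 7 and removes its equation (Q = -3W).
T = -2P + 1  [with P=1]  = -1
S = P + Q + T  [with P=1, Q=7, T=-1]  = 7

7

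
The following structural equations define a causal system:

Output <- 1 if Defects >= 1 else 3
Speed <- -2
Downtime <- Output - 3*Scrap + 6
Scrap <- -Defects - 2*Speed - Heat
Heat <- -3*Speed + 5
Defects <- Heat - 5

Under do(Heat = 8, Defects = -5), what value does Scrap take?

1

Setting Heat = 8, Defects = -5 by intervention discards those variables' equations.
Scrap = -Defects - 2*Speed - Heat  [with Defects=-5, Speed=-2, Heat=8]  = 1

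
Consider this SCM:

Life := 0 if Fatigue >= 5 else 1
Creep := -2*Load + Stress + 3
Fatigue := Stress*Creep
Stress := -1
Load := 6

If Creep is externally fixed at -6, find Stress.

-1

Under do(Creep=-6), the mechanism Creep := -2*Load + Stress + 3 is discarded; Creep is fixed at -6.
Since Stress is not a descendant of the intervened variable, it is unaffected.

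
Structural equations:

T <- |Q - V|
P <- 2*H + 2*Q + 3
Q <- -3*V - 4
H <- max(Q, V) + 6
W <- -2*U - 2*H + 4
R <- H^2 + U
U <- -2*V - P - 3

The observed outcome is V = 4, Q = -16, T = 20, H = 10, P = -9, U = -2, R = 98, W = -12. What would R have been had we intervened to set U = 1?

101

Intervening sets U = 1 and removes its equation (U <- -2*V - P - 3).
Q = -3*V - 4  [with V=4]  = -16
H = max(Q, V) + 6  [with Q=-16, V=4]  = 10
R = H^2 + U  [with H=10, U=1]  = 101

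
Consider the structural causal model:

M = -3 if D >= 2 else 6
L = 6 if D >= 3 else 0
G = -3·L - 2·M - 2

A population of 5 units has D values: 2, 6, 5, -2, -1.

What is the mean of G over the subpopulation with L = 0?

Observing L=0 restricts to units where L's equation naturally yields 0: D ∈ {2, -2, -1}. In that subpopulation G = 4, -14, -14, mean -8.

-8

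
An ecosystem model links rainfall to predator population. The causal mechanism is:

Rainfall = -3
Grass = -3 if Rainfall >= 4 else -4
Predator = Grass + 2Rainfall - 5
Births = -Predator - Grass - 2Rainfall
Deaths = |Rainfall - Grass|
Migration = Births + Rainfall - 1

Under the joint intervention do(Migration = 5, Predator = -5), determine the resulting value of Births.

15

Under do(Migration = 5, Predator = -5), each intervened variable's structural equation is replaced by its fixed value.
Grass = -3 if Rainfall >= 4 else -4  [with Rainfall=-3]  = -4
Births = -Predator - Grass - 2Rainfall  [with Predator=-5, Grass=-4, Rainfall=-3]  = 15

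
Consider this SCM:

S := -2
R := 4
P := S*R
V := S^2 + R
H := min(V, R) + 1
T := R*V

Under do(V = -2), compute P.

Under do(V=-2), the mechanism V := S^2 + R is discarded; V is fixed at -2.
Since P is not a descendant of the intervened variable, it is unaffected.
P = S*R  [with S=-2, R=4]  = -8

-8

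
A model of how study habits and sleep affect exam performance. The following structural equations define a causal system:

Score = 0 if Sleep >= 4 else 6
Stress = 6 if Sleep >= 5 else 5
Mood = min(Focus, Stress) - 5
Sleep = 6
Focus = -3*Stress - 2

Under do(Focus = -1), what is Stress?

6

Under do(Focus=-1), the mechanism Focus = -3*Stress - 2 is discarded; Focus is fixed at -1.
Since Stress is not a descendant of the intervened variable, it is unaffected.
Stress = 6 if Sleep >= 5 else 5  [with Sleep=6]  = 6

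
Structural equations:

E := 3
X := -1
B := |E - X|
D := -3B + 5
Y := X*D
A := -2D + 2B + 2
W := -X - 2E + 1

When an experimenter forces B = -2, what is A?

The intervention breaks the incoming arrows to B: B := |E - X| no longer applies, and B = -2.
D = -3B + 5  [with B=-2]  = 11
A = -2D + 2B + 2  [with D=11, B=-2]  = -24

-24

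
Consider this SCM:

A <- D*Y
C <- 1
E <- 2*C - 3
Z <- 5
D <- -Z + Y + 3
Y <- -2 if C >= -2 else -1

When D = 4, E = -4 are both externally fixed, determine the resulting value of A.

Setting D = 4, E = -4 by intervention discards those variables' equations.
Y = -2 if C >= -2 else -1  [with C=1]  = -2
A = D*Y  [with D=4, Y=-2]  = -8

-8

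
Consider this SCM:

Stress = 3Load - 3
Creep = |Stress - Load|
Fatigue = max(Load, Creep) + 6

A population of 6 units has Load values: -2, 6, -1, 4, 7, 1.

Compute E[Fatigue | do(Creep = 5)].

11.5

Under do(Creep=5), Creep's equation is replaced by Creep=5 for every unit. Per-unit Fatigue: 11, 12, 11, 11, 13, 11. Mean = 11.5.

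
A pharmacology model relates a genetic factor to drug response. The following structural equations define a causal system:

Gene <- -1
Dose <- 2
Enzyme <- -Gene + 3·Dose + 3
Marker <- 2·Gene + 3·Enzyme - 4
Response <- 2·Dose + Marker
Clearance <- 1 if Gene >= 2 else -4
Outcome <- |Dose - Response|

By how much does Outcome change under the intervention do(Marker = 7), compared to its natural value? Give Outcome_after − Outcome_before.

The intervention breaks the incoming arrows to Marker: Marker <- 2·Gene + 3·Enzyme - 4 no longer applies, and Marker = 7.
Response = 2·Dose + Marker  [with Dose=2, Marker=7]  = 11
Outcome = |Dose - Response|  [with Dose=2, Response=11]  = 9
Without intervention: Enzyme = -Gene + 3·Dose + 3  [with Gene=-1, Dose=2]  = 10; Marker = 2·Gene + 3·Enzyme - 4  [with Gene=-1, Enzyme=10]  = 24; Response = 2·Dose + Marker  [with Dose=2, Marker=24]  = 28; Outcome = |Dose - Response|  [with Dose=2, Response=28]  = 26.
Change = 9 − 26 = -17.

-17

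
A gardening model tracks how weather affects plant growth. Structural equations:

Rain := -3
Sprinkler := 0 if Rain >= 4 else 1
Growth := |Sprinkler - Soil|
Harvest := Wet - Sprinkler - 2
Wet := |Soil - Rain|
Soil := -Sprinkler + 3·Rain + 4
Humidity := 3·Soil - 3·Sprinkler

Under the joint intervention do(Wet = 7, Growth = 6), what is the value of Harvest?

4

Under do(Wet = 7, Growth = 6), each intervened variable's structural equation is replaced by its fixed value.
Sprinkler = 0 if Rain >= 4 else 1  [with Rain=-3]  = 1
Harvest = Wet - Sprinkler - 2  [with Wet=7, Sprinkler=1]  = 4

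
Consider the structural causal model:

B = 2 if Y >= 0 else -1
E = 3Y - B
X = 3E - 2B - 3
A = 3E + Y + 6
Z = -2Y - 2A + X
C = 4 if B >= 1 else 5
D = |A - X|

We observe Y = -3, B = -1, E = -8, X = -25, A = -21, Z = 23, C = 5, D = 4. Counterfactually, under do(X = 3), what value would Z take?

51

Under do(X=3), the mechanism X = 3E - 2B - 3 is discarded; X is fixed at 3.
B = 2 if Y >= 0 else -1  [with Y=-3]  = -1
E = 3Y - B  [with Y=-3, B=-1]  = -8
A = 3E + Y + 6  [with E=-8, Y=-3]  = -21
Z = -2Y - 2A + X  [with Y=-3, A=-21, X=3]  = 51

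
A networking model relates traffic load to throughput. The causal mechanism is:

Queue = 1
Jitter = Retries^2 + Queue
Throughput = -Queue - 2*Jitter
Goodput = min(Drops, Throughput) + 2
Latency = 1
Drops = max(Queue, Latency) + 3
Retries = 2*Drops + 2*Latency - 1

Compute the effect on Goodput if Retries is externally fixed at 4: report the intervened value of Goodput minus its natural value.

130

The intervention breaks the incoming arrows to Retries: Retries = 2*Drops + 2*Latency - 1 no longer applies, and Retries = 4.
Drops = max(Queue, Latency) + 3  [with Queue=1, Latency=1]  = 4
Jitter = Retries^2 + Queue  [with Retries=4, Queue=1]  = 17
Throughput = -Queue - 2*Jitter  [with Queue=1, Jitter=17]  = -35
Goodput = min(Drops, Throughput) + 2  [with Drops=4, Throughput=-35]  = -33
Without intervention: Drops = max(Queue, Latency) + 3  [with Queue=1, Latency=1]  = 4; Retries = 2*Drops + 2*Latency - 1  [with Drops=4, Latency=1]  = 9; Jitter = Retries^2 + Queue  [with Retries=9, Queue=1]  = 82; Throughput = -Queue - 2*Jitter  [with Queue=1, Jitter=82]  = -165; Goodput = min(Drops, Throughput) + 2  [with Drops=4, Throughput=-165]  = -163.
Change = -33 − (-163) = 130.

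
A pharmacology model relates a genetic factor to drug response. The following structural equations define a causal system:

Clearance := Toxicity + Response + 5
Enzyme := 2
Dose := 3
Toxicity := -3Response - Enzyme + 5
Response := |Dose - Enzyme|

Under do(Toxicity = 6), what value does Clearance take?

Intervening sets Toxicity = 6 and removes its equation (Toxicity := -3Response - Enzyme + 5).
Response = |Dose - Enzyme|  [with Dose=3, Enzyme=2]  = 1
Clearance = Toxicity + Response + 5  [with Toxicity=6, Response=1]  = 12

12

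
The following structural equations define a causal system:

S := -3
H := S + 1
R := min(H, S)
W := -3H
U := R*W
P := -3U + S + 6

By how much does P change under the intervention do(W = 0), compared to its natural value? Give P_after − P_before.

-54

Under do(W=0), the mechanism W := -3H is discarded; W is fixed at 0.
H = S + 1  [with S=-3]  = -2
R = min(H, S)  [with H=-2, S=-3]  = -3
U = R*W  [with R=-3, W=0]  = 0
P = -3U + S + 6  [with U=0, S=-3]  = 3
Without intervention: H = S + 1  [with S=-3]  = -2; R = min(H, S)  [with H=-2, S=-3]  = -3; W = -3H  [with H=-2]  = 6; U = R*W  [with R=-3, W=6]  = -18; P = -3U + S + 6  [with U=-18, S=-3]  = 57.
Change = 3 − 57 = -54.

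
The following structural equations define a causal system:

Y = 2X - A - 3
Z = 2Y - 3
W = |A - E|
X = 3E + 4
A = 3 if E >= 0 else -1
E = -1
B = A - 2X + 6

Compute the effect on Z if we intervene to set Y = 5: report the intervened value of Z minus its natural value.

Intervening sets Y = 5 and removes its equation (Y = 2X - A - 3).
Z = 2Y - 3  [with Y=5]  = 7
Without intervention: X = 3E + 4  [with E=-1]  = 1; A = 3 if E >= 0 else -1  [with E=-1]  = -1; Y = 2X - A - 3  [with X=1, A=-1]  = 0; Z = 2Y - 3  [with Y=0]  = -3.
Change = 7 − (-3) = 10.

10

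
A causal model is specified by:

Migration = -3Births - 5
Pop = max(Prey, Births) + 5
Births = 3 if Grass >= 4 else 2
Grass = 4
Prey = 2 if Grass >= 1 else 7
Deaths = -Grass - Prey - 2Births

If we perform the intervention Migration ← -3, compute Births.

do(Migration=-3) replaces the equation Migration = -3Births - 5 with the constant Migration = -3.
Births is not downstream of the intervention, so its value is determined by the original equations.
Births = 3 if Grass >= 4 else 2  [with Grass=4]  = 3

3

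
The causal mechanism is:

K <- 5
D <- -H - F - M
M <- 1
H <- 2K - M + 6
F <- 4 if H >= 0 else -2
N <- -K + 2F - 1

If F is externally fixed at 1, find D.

-17

Intervening sets F = 1 and removes its equation (F <- 4 if H >= 0 else -2).
H = 2K - M + 6  [with K=5, M=1]  = 15
D = -H - F - M  [with H=15, F=1, M=1]  = -17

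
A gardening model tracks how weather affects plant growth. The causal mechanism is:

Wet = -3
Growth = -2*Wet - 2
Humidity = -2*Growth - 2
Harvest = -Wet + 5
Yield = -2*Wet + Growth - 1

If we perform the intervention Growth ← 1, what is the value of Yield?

6

Under do(Growth=1), the mechanism Growth = -2*Wet - 2 is discarded; Growth is fixed at 1.
Yield = -2*Wet + Growth - 1  [with Wet=-3, Growth=1]  = 6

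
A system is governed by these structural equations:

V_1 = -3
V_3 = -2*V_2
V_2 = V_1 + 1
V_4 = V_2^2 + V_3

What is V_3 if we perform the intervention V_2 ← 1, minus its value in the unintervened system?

-6

The intervention breaks the incoming arrows to V_2: V_2 = V_1 + 1 no longer applies, and V_2 = 1.
V_3 = -2*V_2  [with V_2=1]  = -2
Without intervention: V_2 = V_1 + 1  [with V_1=-3]  = -2; V_3 = -2*V_2  [with V_2=-2]  = 4.
Change = -2 − 4 = -6.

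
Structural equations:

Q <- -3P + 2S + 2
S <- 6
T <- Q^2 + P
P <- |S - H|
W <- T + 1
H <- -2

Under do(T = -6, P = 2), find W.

The joint intervention fixes T = -6, P = 2, removing each variable's own equation.
W = T + 1  [with T=-6]  = -5

-5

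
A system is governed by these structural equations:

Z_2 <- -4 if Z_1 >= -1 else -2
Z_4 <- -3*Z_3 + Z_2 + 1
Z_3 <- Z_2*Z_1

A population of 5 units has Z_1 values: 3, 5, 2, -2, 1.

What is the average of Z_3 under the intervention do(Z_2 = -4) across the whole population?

The intervention sets Z_2=-4 in all 5 units regardless of Z_1. Recomputing Z_3 per unit gives -12, -20, -8, 8, -4; average -7.2.

-7.2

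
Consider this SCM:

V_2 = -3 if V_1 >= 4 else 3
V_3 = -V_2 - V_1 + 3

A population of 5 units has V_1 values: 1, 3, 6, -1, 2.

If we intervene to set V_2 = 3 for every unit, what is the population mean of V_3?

The intervention sets V_2=3 in all 5 units regardless of V_1. Recomputing V_3 per unit gives -1, -3, -6, 1, -2; average -2.2.

-2.2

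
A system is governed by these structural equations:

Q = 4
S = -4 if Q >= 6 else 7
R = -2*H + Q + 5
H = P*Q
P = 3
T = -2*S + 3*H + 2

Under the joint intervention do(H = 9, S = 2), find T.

The joint intervention fixes H = 9, S = 2, removing each variable's own equation.
T = -2*S + 3*H + 2  [with S=2, H=9]  = 25

25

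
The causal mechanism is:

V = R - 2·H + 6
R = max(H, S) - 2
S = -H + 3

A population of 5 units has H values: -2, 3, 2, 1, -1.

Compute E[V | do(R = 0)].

Under do(R=0), R's equation is replaced by R=0 for every unit. Per-unit V: 10, 0, 2, 4, 8. Mean = 4.8.

4.8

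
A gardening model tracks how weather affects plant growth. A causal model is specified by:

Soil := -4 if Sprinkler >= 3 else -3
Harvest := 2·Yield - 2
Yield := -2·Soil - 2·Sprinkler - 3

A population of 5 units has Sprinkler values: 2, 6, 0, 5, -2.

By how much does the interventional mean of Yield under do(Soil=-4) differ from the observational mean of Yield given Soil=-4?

6.6

Under do(Soil=-4), Soil's equation is replaced by Soil=-4 for every unit. Per-unit Yield: 1, -7, 5, -5, 9. Mean = 0.6.
Conditioning on Soil=-4 selects the 2 unit(s) with Sprinkler ∈ {6, 5}. Their Yield values: -7, -5. Mean = -6.
Difference = 0.6 − (-6) = 6.6.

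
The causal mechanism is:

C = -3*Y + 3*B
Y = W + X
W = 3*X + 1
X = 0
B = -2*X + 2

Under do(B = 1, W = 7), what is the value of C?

The joint intervention fixes B = 1, W = 7, removing each variable's own equation.
Y = W + X  [with W=7, X=0]  = 7
C = -3*Y + 3*B  [with Y=7, B=1]  = -18

-18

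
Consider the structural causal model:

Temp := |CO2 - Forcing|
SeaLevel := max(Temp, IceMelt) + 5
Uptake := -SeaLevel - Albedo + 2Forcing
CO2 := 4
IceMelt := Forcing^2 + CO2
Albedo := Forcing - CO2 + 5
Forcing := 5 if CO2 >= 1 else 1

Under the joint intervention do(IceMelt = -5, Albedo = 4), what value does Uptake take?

0

Under do(IceMelt = -5, Albedo = 4), each intervened variable's structural equation is replaced by its fixed value.
Forcing = 5 if CO2 >= 1 else 1  [with CO2=4]  = 5
Temp = |CO2 - Forcing|  [with CO2=4, Forcing=5]  = 1
SeaLevel = max(Temp, IceMelt) + 5  [with Temp=1, IceMelt=-5]  = 6
Uptake = -SeaLevel - Albedo + 2Forcing  [with SeaLevel=6, Albedo=4, Forcing=5]  = 0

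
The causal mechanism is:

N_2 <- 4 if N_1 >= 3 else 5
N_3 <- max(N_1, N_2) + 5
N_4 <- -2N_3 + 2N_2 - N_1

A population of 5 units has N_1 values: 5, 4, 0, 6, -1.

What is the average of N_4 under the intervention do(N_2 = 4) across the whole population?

do(N_2=4) breaks N_2's dependence on N_1. With N_2=4 fixed, N_4 across the units is -17, -14, -10, -20, -9, mean -14.

-14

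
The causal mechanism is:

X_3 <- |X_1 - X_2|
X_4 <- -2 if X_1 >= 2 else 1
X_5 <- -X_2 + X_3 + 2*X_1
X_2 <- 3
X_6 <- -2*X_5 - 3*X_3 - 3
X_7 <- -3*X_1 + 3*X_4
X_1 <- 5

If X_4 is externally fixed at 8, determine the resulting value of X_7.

The intervention breaks the incoming arrows to X_4: X_4 <- -2 if X_1 >= 2 else 1 no longer applies, and X_4 = 8.
X_7 = -3*X_1 + 3*X_4  [with X_1=5, X_4=8]  = 9

9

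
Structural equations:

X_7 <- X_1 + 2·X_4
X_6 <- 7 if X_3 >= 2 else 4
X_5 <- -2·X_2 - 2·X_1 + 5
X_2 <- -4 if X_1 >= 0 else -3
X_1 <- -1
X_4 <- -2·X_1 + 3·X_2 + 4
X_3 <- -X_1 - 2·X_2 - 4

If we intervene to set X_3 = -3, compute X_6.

The intervention breaks the incoming arrows to X_3: X_3 <- -X_1 - 2·X_2 - 4 no longer applies, and X_3 = -3.
X_6 = 7 if X_3 >= 2 else 4  [with X_3=-3]  = 4

4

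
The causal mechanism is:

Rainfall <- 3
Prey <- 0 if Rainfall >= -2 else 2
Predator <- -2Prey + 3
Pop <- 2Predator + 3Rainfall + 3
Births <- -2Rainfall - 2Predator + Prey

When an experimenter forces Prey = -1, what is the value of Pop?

22

do(Prey=-1) replaces the equation Prey <- 0 if Rainfall >= -2 else 2 with the constant Prey = -1.
Predator = -2Prey + 3  [with Prey=-1]  = 5
Pop = 2Predator + 3Rainfall + 3  [with Predator=5, Rainfall=3]  = 22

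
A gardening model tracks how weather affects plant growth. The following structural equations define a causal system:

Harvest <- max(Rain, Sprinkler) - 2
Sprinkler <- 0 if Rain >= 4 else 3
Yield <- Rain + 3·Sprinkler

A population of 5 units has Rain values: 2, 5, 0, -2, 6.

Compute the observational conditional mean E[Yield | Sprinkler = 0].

Observing Sprinkler=0 restricts to units where Sprinkler's equation naturally yields 0: Rain ∈ {5, 6}. In that subpopulation Yield = 5, 6, mean 5.5.

5.5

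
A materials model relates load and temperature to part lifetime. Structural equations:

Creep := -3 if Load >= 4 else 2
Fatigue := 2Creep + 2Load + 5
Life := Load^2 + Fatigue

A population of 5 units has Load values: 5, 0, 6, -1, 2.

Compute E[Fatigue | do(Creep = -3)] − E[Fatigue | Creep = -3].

The intervention sets Creep=-3 in all 5 units regardless of Load. Recomputing Fatigue per unit gives 9, -1, 11, -3, 3; average 3.8.
Observing Creep=-3 restricts to units where Creep's equation naturally yields -3: Load ∈ {5, 6}. In that subpopulation Fatigue = 9, 11, mean 10.
Difference = 3.8 − 10 = -6.2.

-6.2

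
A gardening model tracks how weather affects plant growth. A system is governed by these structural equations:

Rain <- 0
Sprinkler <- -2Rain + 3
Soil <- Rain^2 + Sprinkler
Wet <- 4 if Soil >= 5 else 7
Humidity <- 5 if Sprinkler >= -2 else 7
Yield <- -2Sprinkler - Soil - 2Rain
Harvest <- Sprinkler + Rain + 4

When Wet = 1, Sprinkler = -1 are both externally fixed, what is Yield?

3

The joint intervention fixes Wet = 1, Sprinkler = -1, removing each variable's own equation.
Soil = Rain^2 + Sprinkler  [with Rain=0, Sprinkler=-1]  = -1
Yield = -2Sprinkler - Soil - 2Rain  [with Sprinkler=-1, Soil=-1, Rain=0]  = 3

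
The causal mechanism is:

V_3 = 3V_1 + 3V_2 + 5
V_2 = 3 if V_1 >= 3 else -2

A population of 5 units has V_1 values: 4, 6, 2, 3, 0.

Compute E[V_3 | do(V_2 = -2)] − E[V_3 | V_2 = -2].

6

Every unit gets V_2=-2 under the intervention. V_3 values become 11, 17, 5, 8, -1; E[V_3|do(V_2=-2)] = 8.
E[V_3|V_2=-2] averages over only the 2 units with V_2=-2 (V_1 = 2, 0): V_3 = 5, -1, mean 2.
Difference = 8 − 2 = 6.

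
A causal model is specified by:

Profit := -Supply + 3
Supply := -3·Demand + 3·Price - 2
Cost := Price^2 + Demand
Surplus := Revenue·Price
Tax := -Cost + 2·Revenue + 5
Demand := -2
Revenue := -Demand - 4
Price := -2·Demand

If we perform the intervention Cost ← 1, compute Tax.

0

Under do(Cost=1), the mechanism Cost := Price^2 + Demand is discarded; Cost is fixed at 1.
Revenue = -Demand - 4  [with Demand=-2]  = -2
Tax = -Cost + 2·Revenue + 5  [with Cost=1, Revenue=-2]  = 0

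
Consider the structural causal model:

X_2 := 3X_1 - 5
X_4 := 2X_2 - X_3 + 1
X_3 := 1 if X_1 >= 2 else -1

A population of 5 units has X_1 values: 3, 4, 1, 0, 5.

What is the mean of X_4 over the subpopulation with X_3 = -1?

-5

Observing X_3=-1 restricts to units where X_3's equation naturally yields -1: X_1 ∈ {1, 0}. In that subpopulation X_4 = -2, -8, mean -5.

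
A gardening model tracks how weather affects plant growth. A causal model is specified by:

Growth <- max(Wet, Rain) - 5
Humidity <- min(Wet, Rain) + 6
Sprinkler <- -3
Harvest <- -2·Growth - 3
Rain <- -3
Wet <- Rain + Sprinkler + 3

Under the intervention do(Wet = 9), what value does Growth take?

The intervention breaks the incoming arrows to Wet: Wet <- Rain + Sprinkler + 3 no longer applies, and Wet = 9.
Growth = max(Wet, Rain) - 5  [with Wet=9, Rain=-3]  = 4

4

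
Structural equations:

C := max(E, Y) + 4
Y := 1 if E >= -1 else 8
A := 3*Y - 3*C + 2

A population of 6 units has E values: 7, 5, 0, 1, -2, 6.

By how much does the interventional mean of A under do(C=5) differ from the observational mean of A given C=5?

Under do(C=5), C's equation is replaced by C=5 for every unit. Per-unit A: -10, -10, -10, -10, 11, -10. Mean = -6.5.
Conditioning on C=5 selects the 2 unit(s) with E ∈ {0, 1}. Their A values: -10, -10. Mean = -10.
Difference = -6.5 − (-10) = 3.5.

3.5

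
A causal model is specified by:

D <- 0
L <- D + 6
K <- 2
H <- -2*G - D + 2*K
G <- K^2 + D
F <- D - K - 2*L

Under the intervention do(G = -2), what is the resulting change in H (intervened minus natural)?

Under do(G=-2), the mechanism G <- K^2 + D is discarded; G is fixed at -2.
H = -2*G - D + 2*K  [with G=-2, D=0, K=2]  = 8
Without intervention: G = K^2 + D  [with K=2, D=0]  = 4; H = -2*G - D + 2*K  [with G=4, D=0, K=2]  = -4.
Change = 8 − (-4) = 12.

12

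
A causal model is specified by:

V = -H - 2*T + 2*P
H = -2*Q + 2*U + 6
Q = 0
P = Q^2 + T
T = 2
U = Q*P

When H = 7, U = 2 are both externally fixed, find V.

Setting H = 7, U = 2 by intervention discards those variables' equations.
P = Q^2 + T  [with Q=0, T=2]  = 2
V = -H - 2*T + 2*P  [with H=7, T=2, P=2]  = -7

-7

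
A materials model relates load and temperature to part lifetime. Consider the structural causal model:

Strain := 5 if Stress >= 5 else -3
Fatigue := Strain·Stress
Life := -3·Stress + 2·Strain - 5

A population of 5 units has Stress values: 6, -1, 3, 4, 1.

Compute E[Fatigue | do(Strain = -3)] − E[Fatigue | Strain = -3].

-2.55

Every unit gets Strain=-3 under the intervention. Fatigue values become -18, 3, -9, -12, -3; E[Fatigue|do(Strain=-3)] = -7.8.
Conditioning on Strain=-3 selects the 4 unit(s) with Stress ∈ {-1, 3, 4, 1}. Their Fatigue values: 3, -9, -12, -3. Mean = -5.25.
Difference = -7.8 − (-5.25) = -2.55.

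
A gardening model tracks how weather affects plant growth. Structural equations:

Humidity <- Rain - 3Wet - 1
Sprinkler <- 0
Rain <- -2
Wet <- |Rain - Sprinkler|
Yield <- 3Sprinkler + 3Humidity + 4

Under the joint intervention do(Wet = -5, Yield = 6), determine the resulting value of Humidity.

The joint intervention fixes Wet = -5, Yield = 6, removing each variable's own equation.
Humidity = Rain - 3Wet - 1  [with Rain=-2, Wet=-5]  = 12

12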